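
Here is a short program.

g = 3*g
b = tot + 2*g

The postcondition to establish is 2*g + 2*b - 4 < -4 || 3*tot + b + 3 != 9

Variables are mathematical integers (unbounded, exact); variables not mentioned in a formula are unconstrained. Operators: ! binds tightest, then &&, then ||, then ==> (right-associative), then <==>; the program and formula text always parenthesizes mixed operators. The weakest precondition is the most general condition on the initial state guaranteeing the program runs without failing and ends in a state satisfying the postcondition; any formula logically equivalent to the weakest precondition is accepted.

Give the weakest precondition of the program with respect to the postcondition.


Working backward. After the program, the postcondition 2*g + 2*b - 4 < -4 || 3*tot + b + 3 != 9 must hold; in canonical form it is 2*b + 2*g < 0 || b + 3*tot != 6.
Before b := tot + 2*g: 6*g + 2*tot < 0 || 2*g + 4*tot != 6
Before g := 3*g: 18*g + 2*tot < 0 || 6*g + 4*tot != 6
Answer: WP = 18*g + 2*tot < 0 || 6*g + 4*tot != 6


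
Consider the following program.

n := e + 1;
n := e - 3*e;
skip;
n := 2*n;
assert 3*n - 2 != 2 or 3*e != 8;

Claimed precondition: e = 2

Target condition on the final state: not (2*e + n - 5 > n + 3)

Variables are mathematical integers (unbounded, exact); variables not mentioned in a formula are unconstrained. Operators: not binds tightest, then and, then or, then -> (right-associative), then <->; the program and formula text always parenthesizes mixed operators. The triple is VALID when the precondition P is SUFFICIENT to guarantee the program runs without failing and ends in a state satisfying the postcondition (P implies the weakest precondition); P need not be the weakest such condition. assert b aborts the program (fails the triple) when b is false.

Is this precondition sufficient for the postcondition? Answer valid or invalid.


Working backward. After the program, the postcondition not (2*e + n - 5 > n + 3) must hold; in canonical form it is not (2*e > 8).
Before assert 3*n - 2 != 2 or 3*e != 8: (3*n != 4 or 3*e != 8) and (not (2*e > 8))
Before n := 2*n: (6*n != 4 or 3*e != 8) and (not (2*e > 8))
Before skip: (6*n != 4 or 3*e != 8) and (not (2*e > 8))
Before n := e - 3*e: (12*e != -4 or 3*e != 8) and (not (2*e > 8))
Before n := e + 1: (12*e != -4 or 3*e != 8) and (not (2*e > 8))
The weakest precondition is (12*e != -4 or 3*e != 8) and (not (2*e > 8)).
Check whether e = 2 implies it.
Every state satisfying the precondition satisfies the weakest precondition: the implication holds.
Answer: valid


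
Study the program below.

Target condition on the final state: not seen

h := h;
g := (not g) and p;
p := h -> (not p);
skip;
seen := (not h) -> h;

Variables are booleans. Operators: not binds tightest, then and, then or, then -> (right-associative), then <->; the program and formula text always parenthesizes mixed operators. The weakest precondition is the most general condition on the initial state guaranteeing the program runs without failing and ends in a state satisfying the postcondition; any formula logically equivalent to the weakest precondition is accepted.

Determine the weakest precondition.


Working backward. After the program, not seen must hold.
Before seen := (not h) -> h: not ((not h) -> h)
Before skip: not ((not h) -> h)
Before p := h -> (not p): not ((not h) -> h)
Before g := (not g) and p: not ((not h) -> h)
Before h := h: not ((not h) -> h)
Answer: WP = not ((not h) -> h)


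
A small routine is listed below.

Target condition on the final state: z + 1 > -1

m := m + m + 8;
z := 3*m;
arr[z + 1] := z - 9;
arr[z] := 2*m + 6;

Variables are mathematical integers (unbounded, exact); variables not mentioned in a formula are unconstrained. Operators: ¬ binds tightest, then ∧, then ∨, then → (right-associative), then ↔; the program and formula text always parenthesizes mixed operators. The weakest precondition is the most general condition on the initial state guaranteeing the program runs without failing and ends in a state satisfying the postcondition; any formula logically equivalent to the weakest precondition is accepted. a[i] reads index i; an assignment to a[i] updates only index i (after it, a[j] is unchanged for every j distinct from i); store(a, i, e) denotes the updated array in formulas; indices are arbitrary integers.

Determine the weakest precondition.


Working backward. After the program, the postcondition z + 1 > -1 must hold; in canonical form it is z > -2.
Before arr[z] := 2*m + 6: z > -2
Before arr[z + 1] := z - 9: z > -2
Before z := 3*m: 3*m > -2
Before m := m + m + 8: 6*m > -26
Answer: WP = 6*m > -26


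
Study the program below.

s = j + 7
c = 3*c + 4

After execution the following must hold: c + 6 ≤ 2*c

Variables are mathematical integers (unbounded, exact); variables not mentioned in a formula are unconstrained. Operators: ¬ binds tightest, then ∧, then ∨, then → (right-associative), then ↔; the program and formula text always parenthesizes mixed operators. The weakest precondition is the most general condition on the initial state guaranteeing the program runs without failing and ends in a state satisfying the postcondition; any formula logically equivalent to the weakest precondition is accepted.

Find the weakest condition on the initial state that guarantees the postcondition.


Working backward. After the program, the postcondition c + 6 ≤ 2*c must hold; in canonical form it is c ≥ 6.
Before c := 3*c + 4: 3*c ≥ 2
Before s := j + 7: 3*c ≥ 2
Answer: WP = 3*c ≥ 2


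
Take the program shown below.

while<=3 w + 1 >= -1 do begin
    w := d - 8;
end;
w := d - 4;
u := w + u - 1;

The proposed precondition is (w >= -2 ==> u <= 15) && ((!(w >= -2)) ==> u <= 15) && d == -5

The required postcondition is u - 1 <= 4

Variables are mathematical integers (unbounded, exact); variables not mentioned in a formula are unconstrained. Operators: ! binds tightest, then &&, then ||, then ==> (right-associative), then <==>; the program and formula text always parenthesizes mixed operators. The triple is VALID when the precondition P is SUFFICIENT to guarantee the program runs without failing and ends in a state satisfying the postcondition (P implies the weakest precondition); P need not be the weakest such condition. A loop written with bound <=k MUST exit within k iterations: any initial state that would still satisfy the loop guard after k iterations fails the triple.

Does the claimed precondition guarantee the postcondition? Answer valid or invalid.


Working backward. After the program, the postcondition u - 1 <= 4 must hold; in canonical form it is u <= 5.
Before u := w + u - 1: u + w <= 6
Before w := d - 4: d + u <= 10
Before the loop (bound <=3), unroll the exhaustion recursion (WP_0 = exit-now case; WP_j = one more guarded iteration, up to j = 3):
  WP_0: (!(w >= -2)) && d + u <= 10
  WP_1: (w >= -2 ==> ((!(d >= 6)) && d + u <= 10)) && ((!(w >= -2)) ==> d + u <= 10)
  WP_2: (w >= -2 ==> ((d >= 6 ==> ((!(d >= 6)) && d + u <= 10)) && ((!(d >= 6)) ==> d + u <= 10))) && ((!(w >= -2)) ==> d + u <= 10)
  WP_3: (w >= -2 ==> ((d >= 6 ==> ((d >= 6 ==> ((!(d >= 6)) && d + u <= 10)) && ((!(d >= 6)) ==> d + u <= 10))) && ((!(d >= 6)) ==> d + u <= 10))) && ((!(w >= -2)) ==> d + u <= 10)
So before the loop: (w >= -2 ==> ((d >= 6 ==> ((d >= 6 ==> ((!(d >= 6)) && d + u <= 10)) && ((!(d >= 6)) ==> d + u <= 10))) && ((!(d >= 6)) ==> d + u <= 10))) && ((!(w >= -2)) ==> d + u <= 10)
The weakest precondition is (w >= -2 ==> ((d >= 6 ==> ((d >= 6 ==> ((!(d >= 6)) && d + u <= 10)) && ((!(d >= 6)) ==> d + u <= 10))) && ((!(d >= 6)) ==> d + u <= 10))) && ((!(w >= -2)) ==> d + u <= 10).
Check whether (w >= -2 ==> u <= 15) && ((!(w >= -2)) ==> u <= 15) && d == -5 implies it.
Every state satisfying the precondition satisfies the weakest precondition: the implication holds.
Answer: valid


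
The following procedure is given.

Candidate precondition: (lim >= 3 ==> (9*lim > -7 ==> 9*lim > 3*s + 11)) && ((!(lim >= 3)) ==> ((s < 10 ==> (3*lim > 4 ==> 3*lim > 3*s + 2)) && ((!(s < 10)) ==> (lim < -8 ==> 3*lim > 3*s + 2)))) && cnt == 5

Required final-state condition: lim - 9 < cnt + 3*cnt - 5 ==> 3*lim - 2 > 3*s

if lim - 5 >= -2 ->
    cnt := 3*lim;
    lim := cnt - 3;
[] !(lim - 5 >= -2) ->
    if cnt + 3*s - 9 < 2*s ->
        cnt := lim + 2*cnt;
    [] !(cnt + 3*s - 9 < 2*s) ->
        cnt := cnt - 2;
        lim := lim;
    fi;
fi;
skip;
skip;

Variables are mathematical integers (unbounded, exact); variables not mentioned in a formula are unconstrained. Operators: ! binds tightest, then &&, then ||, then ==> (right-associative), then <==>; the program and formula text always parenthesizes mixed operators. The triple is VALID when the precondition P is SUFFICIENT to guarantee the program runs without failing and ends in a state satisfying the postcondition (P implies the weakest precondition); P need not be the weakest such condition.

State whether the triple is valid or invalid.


Working backward. After the program, the postcondition lim - 9 < cnt + 3*cnt - 5 ==> 3*lim - 2 > 3*s must hold; in canonical form it is lim < 4*cnt + 4 ==> 3*lim > 3*s + 2.
Before skip: lim < 4*cnt + 4 ==> 3*lim > 3*s + 2
Before skip: lim < 4*cnt + 4 ==> 3*lim > 3*s + 2
Then branch requires 9*lim > -7 ==> 9*lim > 3*s + 11; else branch requires (cnt + s < 9 ==> (8*cnt + 3*lim > -4 ==> 3*lim > 3*s + 2)) && ((!(cnt + s < 9)) ==> (lim < 4*cnt - 4 ==> 3*lim > 3*s + 2)).
Before the if: (lim >= 3 ==> (9*lim > -7 ==> 9*lim > 3*s + 11)) && ((!(lim >= 3)) ==> ((cnt + s < 9 ==> (8*cnt + 3*lim > -4 ==> 3*lim > 3*s + 2)) && ((!(cnt + s < 9)) ==> (lim < 4*cnt - 4 ==> 3*lim > 3*s + 2))))
The weakest precondition is (lim >= 3 ==> (9*lim > -7 ==> 9*lim > 3*s + 11)) && ((!(lim >= 3)) ==> ((cnt + s < 9 ==> (8*cnt + 3*lim > -4 ==> 3*lim > 3*s + 2)) && ((!(cnt + s < 9)) ==> (lim < 4*cnt - 4 ==> 3*lim > 3*s + 2)))).
Check whether (lim >= 3 ==> (9*lim > -7 ==> 9*lim > 3*s + 11)) && ((!(lim >= 3)) ==> ((s < 10 ==> (3*lim > 4 ==> 3*lim > 3*s + 2)) && ((!(s < 10)) ==> (lim < -8 ==> 3*lim > 3*s + 2)))) && cnt == 5 implies it.
Countermodel: at the initial state cnt = 5, lim = -9, s = 0, the precondition holds but the weakest precondition fails.
Answer: invalid


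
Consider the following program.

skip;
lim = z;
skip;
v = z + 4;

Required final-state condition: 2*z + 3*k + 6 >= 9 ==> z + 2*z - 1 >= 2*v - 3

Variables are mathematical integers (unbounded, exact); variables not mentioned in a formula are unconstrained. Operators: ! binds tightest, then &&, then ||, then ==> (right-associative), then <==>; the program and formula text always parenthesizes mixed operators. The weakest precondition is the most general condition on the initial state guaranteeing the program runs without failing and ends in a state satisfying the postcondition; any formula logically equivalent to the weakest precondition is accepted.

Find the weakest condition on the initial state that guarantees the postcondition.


Working backward. After the program, the postcondition 2*z + 3*k + 6 >= 9 ==> z + 2*z - 1 >= 2*v - 3 must hold; in canonical form it is 3*k + 2*z >= 3 ==> 3*z >= 2*v - 2.
Before v := z + 4: 3*k + 2*z >= 3 ==> z >= 6
Before skip: 3*k + 2*z >= 3 ==> z >= 6
Before lim := z: 3*k + 2*z >= 3 ==> z >= 6
Before skip: 3*k + 2*z >= 3 ==> z >= 6
Answer: WP = 3*k + 2*z >= 3 ==> z >= 6


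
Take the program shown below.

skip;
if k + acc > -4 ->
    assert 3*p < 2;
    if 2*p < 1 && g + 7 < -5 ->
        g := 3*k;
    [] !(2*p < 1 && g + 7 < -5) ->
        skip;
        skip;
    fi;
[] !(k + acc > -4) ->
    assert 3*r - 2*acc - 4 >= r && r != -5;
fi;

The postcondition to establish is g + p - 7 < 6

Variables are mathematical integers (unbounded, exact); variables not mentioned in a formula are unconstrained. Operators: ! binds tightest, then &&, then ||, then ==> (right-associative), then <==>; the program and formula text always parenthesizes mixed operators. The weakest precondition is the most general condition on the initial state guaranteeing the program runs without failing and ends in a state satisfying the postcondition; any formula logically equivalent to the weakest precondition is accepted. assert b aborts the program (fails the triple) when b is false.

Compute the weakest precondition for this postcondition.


Working backward. After the program, the postcondition g + p - 7 < 6 must hold; in canonical form it is g + p < 13.
Then branch requires 3*p < 2 && ((2*p < 1 && g < -12) ==> 3*k + p < 13) && ((!(2*p < 1 && g < -12)) ==> g + p < 13); else branch requires 2*r >= 2*acc + 4 && r != -5 && g + p < 13.
Before the if: (acc + k > -4 ==> (3*p < 2 && ((2*p < 1 && g < -12) ==> 3*k + p < 13) && ((!(2*p < 1 && g < -12)) ==> g + p < 13))) && ((!(acc + k > -4)) ==> (2*r >= 2*acc + 4 && r != -5 && g + p < 13))
Before skip: (acc + k > -4 ==> (3*p < 2 && ((2*p < 1 && g < -12) ==> 3*k + p < 13) && ((!(2*p < 1 && g < -12)) ==> g + p < 13))) && ((!(acc + k > -4)) ==> (2*r >= 2*acc + 4 && r != -5 && g + p < 13))
Answer: WP = (acc + k > -4 ==> (3*p < 2 && ((2*p < 1 && g < -12) ==> 3*k + p < 13) && ((!(2*p < 1 && g < -12)) ==> g + p < 13))) && ((!(acc + k > -4)) ==> (2*r >= 2*acc + 4 && r != -5 && g + p < 13))


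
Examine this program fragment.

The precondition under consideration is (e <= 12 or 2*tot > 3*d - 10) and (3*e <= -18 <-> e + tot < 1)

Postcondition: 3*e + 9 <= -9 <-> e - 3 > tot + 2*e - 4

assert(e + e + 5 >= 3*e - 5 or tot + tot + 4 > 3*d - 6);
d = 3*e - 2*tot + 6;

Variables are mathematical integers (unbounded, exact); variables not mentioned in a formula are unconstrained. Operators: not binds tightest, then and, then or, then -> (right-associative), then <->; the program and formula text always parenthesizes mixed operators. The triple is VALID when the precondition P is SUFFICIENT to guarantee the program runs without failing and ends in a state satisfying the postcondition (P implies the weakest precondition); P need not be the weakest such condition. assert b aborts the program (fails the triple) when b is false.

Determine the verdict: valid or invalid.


Working backward. After the program, the postcondition 3*e + 9 <= -9 <-> e - 3 > tot + 2*e - 4 must hold; in canonical form it is 3*e <= -18 <-> e + tot < 1.
Before d := 3*e - 2*tot + 6: 3*e <= -18 <-> e + tot < 1
Before assert e + e + 5 >= 3*e - 5 or tot + tot + 4 > 3*d - 6: (e <= 10 or 2*tot > 3*d - 10) and (3*e <= -18 <-> e + tot < 1)
The weakest precondition is (e <= 10 or 2*tot > 3*d - 10) and (3*e <= -18 <-> e + tot < 1).
Check whether (e <= 12 or 2*tot > 3*d - 10) and (3*e <= -18 <-> e + tot < 1) implies it.
Countermodel: at the initial state d = 2, e = 11, tot = -2, the precondition holds but the weakest precondition fails.
Answer: invalid


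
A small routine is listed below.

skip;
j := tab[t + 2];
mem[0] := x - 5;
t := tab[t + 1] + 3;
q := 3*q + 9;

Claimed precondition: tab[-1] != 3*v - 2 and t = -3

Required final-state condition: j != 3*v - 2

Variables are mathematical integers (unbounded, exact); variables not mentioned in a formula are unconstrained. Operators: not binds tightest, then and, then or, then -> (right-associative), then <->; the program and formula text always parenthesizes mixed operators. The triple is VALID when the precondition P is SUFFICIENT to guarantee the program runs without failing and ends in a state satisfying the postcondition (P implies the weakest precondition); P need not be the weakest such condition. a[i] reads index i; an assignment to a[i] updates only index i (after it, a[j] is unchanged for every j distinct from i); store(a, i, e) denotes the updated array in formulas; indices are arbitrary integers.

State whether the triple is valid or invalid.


Working backward. After the program, j != 3*v - 2 must hold.
Before q := 3*q + 9: j != 3*v - 2
Before t := tab[t + 1] + 3: j != 3*v - 2
Before mem[0] := x - 5: j != 3*v - 2
Before j := tab[t + 2]: tab[t + 2] != 3*v - 2
Before skip: tab[t + 2] != 3*v - 2
The weakest precondition is tab[t + 2] != 3*v - 2.
Check whether tab[-1] != 3*v - 2 and t = -3 implies it.
Every state satisfying the precondition satisfies the weakest precondition: the implication holds.
Answer: valid


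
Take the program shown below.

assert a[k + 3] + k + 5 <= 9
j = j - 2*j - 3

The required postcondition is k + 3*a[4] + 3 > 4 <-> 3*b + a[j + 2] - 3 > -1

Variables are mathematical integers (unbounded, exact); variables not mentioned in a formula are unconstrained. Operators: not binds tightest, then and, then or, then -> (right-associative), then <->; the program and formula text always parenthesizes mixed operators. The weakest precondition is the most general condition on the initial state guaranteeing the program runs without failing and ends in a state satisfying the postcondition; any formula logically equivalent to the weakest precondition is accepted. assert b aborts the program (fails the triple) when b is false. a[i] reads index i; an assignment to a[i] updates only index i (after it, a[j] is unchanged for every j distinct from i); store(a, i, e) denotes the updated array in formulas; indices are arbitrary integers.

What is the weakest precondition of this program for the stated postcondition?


Working backward. After the program, the postcondition k + 3*a[4] + 3 > 4 <-> 3*b + a[j + 2] - 3 > -1 must hold; in canonical form it is 3*a[4] + k > 1 <-> a[j + 2] + 3*b > 2.
Before j := j - 2*j - 3: 3*a[4] + k > 1 <-> a[-j - 1] + 3*b > 2
Before assert a[k + 3] + k + 5 <= 9: a[k + 3] + k <= 4 and (3*a[4] + k > 1 <-> a[-j - 1] + 3*b > 2)
Answer: WP = a[k + 3] + k <= 4 and (3*a[4] + k > 1 <-> a[-j - 1] + 3*b > 2)


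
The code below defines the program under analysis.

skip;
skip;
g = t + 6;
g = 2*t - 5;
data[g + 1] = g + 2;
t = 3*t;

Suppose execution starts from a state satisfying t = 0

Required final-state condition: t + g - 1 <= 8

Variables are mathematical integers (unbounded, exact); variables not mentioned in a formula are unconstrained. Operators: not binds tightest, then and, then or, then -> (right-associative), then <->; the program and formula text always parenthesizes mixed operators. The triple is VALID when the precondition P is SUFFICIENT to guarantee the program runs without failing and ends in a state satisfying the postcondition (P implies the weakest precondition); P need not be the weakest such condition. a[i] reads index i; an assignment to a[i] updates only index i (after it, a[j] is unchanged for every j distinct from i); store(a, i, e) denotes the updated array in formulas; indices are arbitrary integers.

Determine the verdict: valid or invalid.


Working backward. After the program, the postcondition t + g - 1 <= 8 must hold; in canonical form it is g + t <= 9.
Before t := 3*t: g + 3*t <= 9
Before data[g + 1] := g + 2: g + 3*t <= 9
Before g := 2*t - 5: 5*t <= 14
Before g := t + 6: 5*t <= 14
Before skip: 5*t <= 14
Before skip: 5*t <= 14
The weakest precondition is 5*t <= 14.
Check whether t = 0 implies it.
Every state satisfying the precondition satisfies the weakest precondition: the implication holds.
Answer: valid


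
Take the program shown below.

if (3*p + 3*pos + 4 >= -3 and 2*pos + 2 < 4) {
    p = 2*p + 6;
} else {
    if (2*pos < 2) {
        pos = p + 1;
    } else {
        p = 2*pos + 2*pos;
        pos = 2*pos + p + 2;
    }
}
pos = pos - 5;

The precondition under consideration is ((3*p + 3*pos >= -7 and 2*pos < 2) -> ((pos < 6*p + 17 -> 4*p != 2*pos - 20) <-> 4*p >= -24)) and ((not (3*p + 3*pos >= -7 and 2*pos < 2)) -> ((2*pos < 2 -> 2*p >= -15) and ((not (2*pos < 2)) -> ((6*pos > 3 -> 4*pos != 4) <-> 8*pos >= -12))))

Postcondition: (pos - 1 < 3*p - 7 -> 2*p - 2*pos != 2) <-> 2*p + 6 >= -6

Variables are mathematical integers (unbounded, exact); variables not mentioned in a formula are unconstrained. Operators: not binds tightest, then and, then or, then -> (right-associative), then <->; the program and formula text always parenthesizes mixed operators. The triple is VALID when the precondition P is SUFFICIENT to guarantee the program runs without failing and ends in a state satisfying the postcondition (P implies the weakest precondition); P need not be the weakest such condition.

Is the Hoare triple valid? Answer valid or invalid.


Working backward. After the program, the postcondition (pos - 1 < 3*p - 7 -> 2*p - 2*pos != 2) <-> 2*p + 6 >= -6 must hold; in canonical form it is (pos < 3*p - 6 -> 2*p != 2*pos + 2) <-> 2*p >= -12.
Before pos := pos - 5: (pos < 3*p - 1 -> 2*p != 2*pos - 8) <-> 2*p >= -12
Then branch requires (pos < 6*p + 17 -> 4*p != 2*pos - 20) <-> 4*p >= -24; else branch requires (2*pos < 2 -> 2*p >= -12) and ((not (2*pos < 2)) -> ((6*pos > 3 -> 4*pos != 4) <-> 8*pos >= -12)).
Before the if: ((3*p + 3*pos >= -7 and 2*pos < 2) -> ((pos < 6*p + 17 -> 4*p != 2*pos - 20) <-> 4*p >= -24)) and ((not (3*p + 3*pos >= -7 and 2*pos < 2)) -> ((2*pos < 2 -> 2*p >= -12) and ((not (2*pos < 2)) -> ((6*pos > 3 -> 4*pos != 4) <-> 8*pos >= -12))))
The weakest precondition is ((3*p + 3*pos >= -7 and 2*pos < 2) -> ((pos < 6*p + 17 -> 4*p != 2*pos - 20) <-> 4*p >= -24)) and ((not (3*p + 3*pos >= -7 and 2*pos < 2)) -> ((2*pos < 2 -> 2*p >= -12) and ((not (2*pos < 2)) -> ((6*pos > 3 -> 4*pos != 4) <-> 8*pos >= -12)))).
Check whether ((3*p + 3*pos >= -7 and 2*pos < 2) -> ((pos < 6*p + 17 -> 4*p != 2*pos - 20) <-> 4*p >= -24)) and ((not (3*p + 3*pos >= -7 and 2*pos < 2)) -> ((2*pos < 2 -> 2*p >= -15) and ((not (2*pos < 2)) -> ((6*pos > 3 -> 4*pos != 4) <-> 8*pos >= -12)))) implies it.
Countermodel: at the initial state p = -7, pos = 0, the precondition holds but the weakest precondition fails.
Answer: invalid


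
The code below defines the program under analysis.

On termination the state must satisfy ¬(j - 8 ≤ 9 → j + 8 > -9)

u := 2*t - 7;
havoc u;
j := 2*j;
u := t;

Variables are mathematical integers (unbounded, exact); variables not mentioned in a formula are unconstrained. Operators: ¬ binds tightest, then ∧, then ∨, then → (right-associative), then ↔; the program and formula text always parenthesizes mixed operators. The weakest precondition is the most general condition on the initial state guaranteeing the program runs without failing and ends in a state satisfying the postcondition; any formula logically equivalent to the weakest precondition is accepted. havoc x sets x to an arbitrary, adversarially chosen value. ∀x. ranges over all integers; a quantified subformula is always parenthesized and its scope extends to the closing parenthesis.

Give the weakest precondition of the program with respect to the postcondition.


Working backward. After the program, the postcondition ¬(j - 8 ≤ 9 → j + 8 > -9) must hold; in canonical form it is ¬(j ≤ 17 → j > -17).
Before u := t: ¬(j ≤ 17 → j > -17)
Before j := 2*j: ¬(2*j ≤ 17 → 2*j > -17)
Before havoc u: ¬(2*j ≤ 17 → 2*j > -17)
Before u := 2*t - 7: ¬(2*j ≤ 17 → 2*j > -17)
Answer: WP = ¬(2*j ≤ 17 → 2*j > -17)


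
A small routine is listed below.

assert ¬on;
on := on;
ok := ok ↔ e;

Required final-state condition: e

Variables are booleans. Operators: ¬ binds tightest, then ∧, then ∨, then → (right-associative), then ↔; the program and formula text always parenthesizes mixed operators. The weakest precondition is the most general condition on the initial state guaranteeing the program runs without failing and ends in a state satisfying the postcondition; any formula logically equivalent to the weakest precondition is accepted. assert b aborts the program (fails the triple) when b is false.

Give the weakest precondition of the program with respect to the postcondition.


Working backward. After the program, e must hold.
Before ok := ok ↔ e: e
Before on := on: e
Before assert ¬on: (¬on) ∧ e
Answer: WP = (¬on) ∧ e


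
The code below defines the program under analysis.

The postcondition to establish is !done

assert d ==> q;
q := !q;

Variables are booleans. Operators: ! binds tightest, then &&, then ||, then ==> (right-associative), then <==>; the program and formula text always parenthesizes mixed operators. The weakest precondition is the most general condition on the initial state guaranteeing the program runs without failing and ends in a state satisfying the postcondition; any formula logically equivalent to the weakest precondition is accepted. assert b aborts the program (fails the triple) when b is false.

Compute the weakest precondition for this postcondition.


Working backward. After the program, !done must hold.
Before q := !q: !done
Before assert d ==> q: (d ==> q) && (!done)
Answer: WP = (d ==> q) && (!done)


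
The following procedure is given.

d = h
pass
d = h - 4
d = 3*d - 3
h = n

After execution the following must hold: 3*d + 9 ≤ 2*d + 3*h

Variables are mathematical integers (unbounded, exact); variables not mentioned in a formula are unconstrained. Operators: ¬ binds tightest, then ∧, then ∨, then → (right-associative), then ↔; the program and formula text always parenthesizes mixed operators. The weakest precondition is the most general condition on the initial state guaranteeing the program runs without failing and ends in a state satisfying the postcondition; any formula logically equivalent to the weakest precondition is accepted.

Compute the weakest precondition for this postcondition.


Working backward. After the program, the postcondition 3*d + 9 ≤ 2*d + 3*h must hold; in canonical form it is d ≤ 3*h - 9.
Before h := n: d ≤ 3*n - 9
Before d := 3*d - 3: 3*d ≤ 3*n - 6
Before d := h - 4: 3*h ≤ 3*n + 6
Before skip: 3*h ≤ 3*n + 6
Before d := h: 3*h ≤ 3*n + 6
Answer: WP = 3*h ≤ 3*n + 6


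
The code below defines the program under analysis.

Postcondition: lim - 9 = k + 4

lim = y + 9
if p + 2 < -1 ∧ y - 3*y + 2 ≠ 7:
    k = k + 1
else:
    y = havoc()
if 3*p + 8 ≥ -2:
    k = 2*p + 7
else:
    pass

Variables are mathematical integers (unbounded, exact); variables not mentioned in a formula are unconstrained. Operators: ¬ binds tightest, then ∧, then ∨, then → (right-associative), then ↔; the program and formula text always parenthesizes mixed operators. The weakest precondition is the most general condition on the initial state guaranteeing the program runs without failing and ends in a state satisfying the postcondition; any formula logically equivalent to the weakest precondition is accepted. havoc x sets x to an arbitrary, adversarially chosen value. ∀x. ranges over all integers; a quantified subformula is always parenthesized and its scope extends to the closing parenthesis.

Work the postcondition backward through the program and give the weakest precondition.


Working backward. After the program, the postcondition lim - 9 = k + 4 must hold; in canonical form it is lim = k + 13.
Then branch requires lim = 2*p + 20; else branch requires lim = k + 13.
Before the if: (3*p ≥ -10 → lim = 2*p + 20) ∧ ((¬(3*p ≥ -10)) → lim = k + 13)
Then branch requires (3*p ≥ -10 → lim = 2*p + 20) ∧ ((¬(3*p ≥ -10)) → lim = k + 14); else branch requires (3*p ≥ -10 → lim = 2*p + 20) ∧ ((¬(3*p ≥ -10)) → lim = k + 13).
Before the if: ((p < -3 ∧ 2*y ≠ -5) → ((3*p ≥ -10 → lim = 2*p + 20) ∧ ((¬(3*p ≥ -10)) → lim = k + 14))) ∧ ((¬(p < -3 ∧ 2*y ≠ -5)) → ((3*p ≥ -10 → lim = 2*p + 20) ∧ ((¬(3*p ≥ -10)) → lim = k + 13)))
Before lim := y + 9: ((p < -3 ∧ 2*y ≠ -5) → ((3*p ≥ -10 → y = 2*p + 11) ∧ ((¬(3*p ≥ -10)) → y = k + 5))) ∧ ((¬(p < -3 ∧ 2*y ≠ -5)) → ((3*p ≥ -10 → y = 2*p + 11) ∧ ((¬(3*p ≥ -10)) → y = k + 4)))
Answer: WP = ((p < -3 ∧ 2*y ≠ -5) → ((3*p ≥ -10 → y = 2*p + 11) ∧ ((¬(3*p ≥ -10)) → y = k + 5))) ∧ ((¬(p < -3 ∧ 2*y ≠ -5)) → ((3*p ≥ -10 → y = 2*p + 11) ∧ ((¬(3*p ≥ -10)) → y = k + 4)))


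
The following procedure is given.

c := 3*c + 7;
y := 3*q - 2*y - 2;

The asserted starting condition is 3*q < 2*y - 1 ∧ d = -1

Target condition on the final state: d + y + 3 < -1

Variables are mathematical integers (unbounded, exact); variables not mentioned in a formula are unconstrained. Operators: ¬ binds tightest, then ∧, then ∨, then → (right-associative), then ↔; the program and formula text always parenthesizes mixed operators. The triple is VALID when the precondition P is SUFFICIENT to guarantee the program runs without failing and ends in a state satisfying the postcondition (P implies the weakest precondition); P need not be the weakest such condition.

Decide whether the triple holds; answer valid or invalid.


Working backward. After the program, the postcondition d + y + 3 < -1 must hold; in canonical form it is d + y < -4.
Before y := 3*q - 2*y - 2: d + 3*q < 2*y - 2
Before c := 3*c + 7: d + 3*q < 2*y - 2
The weakest precondition is d + 3*q < 2*y - 2.
Check whether 3*q < 2*y - 1 ∧ d = -1 implies it.
Every state satisfying the precondition satisfies the weakest precondition: the implication holds.
Answer: valid


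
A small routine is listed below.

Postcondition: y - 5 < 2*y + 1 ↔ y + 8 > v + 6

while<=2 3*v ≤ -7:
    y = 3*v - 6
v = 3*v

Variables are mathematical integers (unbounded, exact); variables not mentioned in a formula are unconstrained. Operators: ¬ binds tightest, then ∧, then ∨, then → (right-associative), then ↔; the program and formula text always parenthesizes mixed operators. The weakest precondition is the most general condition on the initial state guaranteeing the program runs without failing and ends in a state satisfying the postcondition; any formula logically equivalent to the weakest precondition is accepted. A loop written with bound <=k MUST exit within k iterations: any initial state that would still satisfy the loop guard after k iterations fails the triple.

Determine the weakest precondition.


Working backward. After the program, the postcondition y - 5 < 2*y + 1 ↔ y + 8 > v + 6 must hold; in canonical form it is y > -6 ↔ y > v - 2.
Before v := 3*v: y > -6 ↔ y > 3*v - 2
Before the loop (bound <=2), unroll the exhaustion recursion (WP_0 = exit-now case; WP_j = one more guarded iteration, up to j = 2):
  WP_0: (¬(3*v ≤ -7)) ∧ (y > -6 ↔ y > 3*v - 2)
  WP_1: (3*v ≤ -7 → ((¬(3*v ≤ -7)) ∧ (¬(3*v > 0)))) ∧ ((¬(3*v ≤ -7)) → (y > -6 ↔ y > 3*v - 2))
  WP_2: (3*v ≤ -7 → ((3*v ≤ -7 → ((¬(3*v ≤ -7)) ∧ (¬(3*v > 0)))) ∧ ((¬(3*v ≤ -7)) → (¬(3*v > 0))))) ∧ ((¬(3*v ≤ -7)) → (y > -6 ↔ y > 3*v - 2))
So before the loop: (3*v ≤ -7 → ((3*v ≤ -7 → ((¬(3*v ≤ -7)) ∧ (¬(3*v > 0)))) ∧ ((¬(3*v ≤ -7)) → (¬(3*v > 0))))) ∧ ((¬(3*v ≤ -7)) → (y > -6 ↔ y > 3*v - 2))
Answer: WP = (3*v ≤ -7 → ((3*v ≤ -7 → ((¬(3*v ≤ -7)) ∧ (¬(3*v > 0)))) ∧ ((¬(3*v ≤ -7)) → (¬(3*v > 0))))) ∧ ((¬(3*v ≤ -7)) → (y > -6 ↔ y > 3*v - 2))


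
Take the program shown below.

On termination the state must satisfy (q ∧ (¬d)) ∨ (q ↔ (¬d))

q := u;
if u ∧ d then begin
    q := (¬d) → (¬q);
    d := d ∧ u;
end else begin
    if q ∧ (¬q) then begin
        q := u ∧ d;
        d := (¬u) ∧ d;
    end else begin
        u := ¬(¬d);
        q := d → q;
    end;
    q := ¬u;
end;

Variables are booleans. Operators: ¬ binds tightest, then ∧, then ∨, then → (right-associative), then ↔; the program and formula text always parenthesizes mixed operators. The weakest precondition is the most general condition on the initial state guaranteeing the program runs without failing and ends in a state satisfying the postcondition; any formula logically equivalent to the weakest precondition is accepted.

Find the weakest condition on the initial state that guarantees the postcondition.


Working backward. After the program, (q ∧ (¬d)) ∨ (q ↔ (¬d)) must hold.
Then branch requires (((¬d) → (¬q)) ∧ (¬(d ∧ u))) ∨ (((¬d) → (¬q)) ↔ (¬(d ∧ u))); else branch requires true.
Before the if: (u ∧ d) → ((((¬d) → (¬q)) ∧ (¬(d ∧ u))) ∨ (((¬d) → (¬q)) ↔ (¬(d ∧ u))))
Before q := u: (u ∧ d) → ((((¬d) → (¬u)) ∧ (¬(d ∧ u))) ∨ (((¬d) → (¬u)) ↔ (¬(d ∧ u))))
Answer: WP = (u ∧ d) → ((((¬d) → (¬u)) ∧ (¬(d ∧ u))) ∨ (((¬d) → (¬u)) ↔ (¬(d ∧ u))))


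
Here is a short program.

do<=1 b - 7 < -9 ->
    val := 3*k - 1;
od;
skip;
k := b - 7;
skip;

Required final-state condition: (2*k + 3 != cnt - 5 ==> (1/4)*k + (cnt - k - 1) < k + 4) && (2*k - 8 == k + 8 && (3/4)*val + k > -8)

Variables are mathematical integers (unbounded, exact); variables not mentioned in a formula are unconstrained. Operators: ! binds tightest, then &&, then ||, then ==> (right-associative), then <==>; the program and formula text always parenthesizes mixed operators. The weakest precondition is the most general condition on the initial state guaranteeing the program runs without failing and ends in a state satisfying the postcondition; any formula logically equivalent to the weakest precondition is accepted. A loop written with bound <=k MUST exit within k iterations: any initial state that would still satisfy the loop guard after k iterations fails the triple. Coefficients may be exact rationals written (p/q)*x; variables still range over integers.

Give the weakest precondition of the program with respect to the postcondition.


Working backward. After the program, the postcondition (2*k + 3 != cnt - 5 ==> (1/4)*k + (cnt - k - 1) < k + 4) && (2*k - 8 == k + 8 && (3/4)*val + k > -8) must hold; in canonical form it is (2*k != cnt - 8 ==> cnt < (7/4)*k + 5) && k == 16 && k + (3/4)*val > -8.
Before skip: (2*k != cnt - 8 ==> cnt < (7/4)*k + 5) && k == 16 && k + (3/4)*val > -8
Before k := b - 7: (2*b != cnt + 6 ==> cnt < (7/4)*b - 29/4) && b == 23 && b + (3/4)*val > -1
Before skip: (2*b != cnt + 6 ==> cnt < (7/4)*b - 29/4) && b == 23 && b + (3/4)*val > -1
Before the loop (bound <=1), unroll the exhaustion recursion (WP_0 = exit-now case; WP_j = one more guarded iteration, up to j = 1):
  WP_0: (!(b < -2)) && (2*b != cnt + 6 ==> cnt < (7/4)*b - 29/4) && b == 23 && b + (3/4)*val > -1
  WP_1: (b < -2 ==> ((!(b < -2)) && (2*b != cnt + 6 ==> cnt < (7/4)*b - 29/4) && b == 23 && b + (9/4)*k > -1/4)) && ((!(b < -2)) ==> ((2*b != cnt + 6 ==> cnt < (7/4)*b - 29/4) && b == 23 && b + (3/4)*val > -1))
So before the loop: (b < -2 ==> ((!(b < -2)) && (2*b != cnt + 6 ==> cnt < (7/4)*b - 29/4) && b == 23 && b + (9/4)*k > -1/4)) && ((!(b < -2)) ==> ((2*b != cnt + 6 ==> cnt < (7/4)*b - 29/4) && b == 23 && b + (3/4)*val > -1))
Answer: WP = (b < -2 ==> ((!(b < -2)) && (2*b != cnt + 6 ==> cnt < (7/4)*b - 29/4) && b == 23 && b + (9/4)*k > -1/4)) && ((!(b < -2)) ==> ((2*b != cnt + 6 ==> cnt < (7/4)*b - 29/4) && b == 23 && b + (3/4)*val > -1))


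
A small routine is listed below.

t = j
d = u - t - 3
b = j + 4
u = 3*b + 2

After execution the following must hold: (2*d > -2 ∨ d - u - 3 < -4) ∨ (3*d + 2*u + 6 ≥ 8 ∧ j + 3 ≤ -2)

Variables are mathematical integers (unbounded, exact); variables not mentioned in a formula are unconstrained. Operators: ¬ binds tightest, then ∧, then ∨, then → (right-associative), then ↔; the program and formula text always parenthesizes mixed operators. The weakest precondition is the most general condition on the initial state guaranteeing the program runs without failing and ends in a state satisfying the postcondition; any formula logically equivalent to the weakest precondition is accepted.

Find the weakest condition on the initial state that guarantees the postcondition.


Working backward. After the program, the postcondition (2*d > -2 ∨ d - u - 3 < -4) ∨ (3*d + 2*u + 6 ≥ 8 ∧ j + 3 ≤ -2) must hold; in canonical form it is 2*d > -2 ∨ d < u - 1 ∨ (3*d + 2*u ≥ 2 ∧ j ≤ -5).
Before u := 3*b + 2: 2*d > -2 ∨ d < 3*b + 1 ∨ (6*b + 3*d ≥ -2 ∧ j ≤ -5)
Before b := j + 4: 2*d > -2 ∨ d < 3*j + 13 ∨ (3*d + 6*j ≥ -26 ∧ j ≤ -5)
Before d := u - t - 3: 2*u > 2*t + 4 ∨ u < 3*j + t + 16 ∨ (6*j + 3*u ≥ 3*t - 17 ∧ j ≤ -5)
Before t := j: 2*u > 2*j + 4 ∨ u < 4*j + 16 ∨ (3*j + 3*u ≥ -17 ∧ j ≤ -5)
Answer: WP = 2*u > 2*j + 4 ∨ u < 4*j + 16 ∨ (3*j + 3*u ≥ -17 ∧ j ≤ -5)


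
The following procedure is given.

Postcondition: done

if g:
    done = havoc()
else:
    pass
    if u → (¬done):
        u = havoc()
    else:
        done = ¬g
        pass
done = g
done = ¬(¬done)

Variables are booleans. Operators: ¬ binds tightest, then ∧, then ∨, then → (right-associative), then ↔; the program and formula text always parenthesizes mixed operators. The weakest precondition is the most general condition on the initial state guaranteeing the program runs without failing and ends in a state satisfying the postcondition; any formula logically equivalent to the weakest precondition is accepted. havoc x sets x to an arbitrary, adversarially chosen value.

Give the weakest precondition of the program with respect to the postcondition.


Working backward. After the program, done must hold.
Before done := ¬(¬done): done
Before done := g: g
Then branch requires g; else branch requires ((u → (¬done)) → g) ∧ ((¬(u → (¬done))) → g).
Before the if: (¬g) → (((u → (¬done)) → g) ∧ ((¬(u → (¬done))) → g))
Answer: WP = (¬g) → (((u → (¬done)) → g) ∧ ((¬(u → (¬done))) → g))


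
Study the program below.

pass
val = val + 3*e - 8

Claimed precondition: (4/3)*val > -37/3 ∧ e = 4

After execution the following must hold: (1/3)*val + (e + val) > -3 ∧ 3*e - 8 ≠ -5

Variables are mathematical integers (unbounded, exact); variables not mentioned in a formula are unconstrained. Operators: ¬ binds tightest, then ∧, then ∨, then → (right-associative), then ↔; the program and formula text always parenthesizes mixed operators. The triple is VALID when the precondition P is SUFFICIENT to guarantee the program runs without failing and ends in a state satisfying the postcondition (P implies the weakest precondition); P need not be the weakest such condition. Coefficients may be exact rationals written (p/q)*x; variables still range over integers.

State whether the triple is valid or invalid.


Working backward. After the program, the postcondition (1/3)*val + (e + val) > -3 ∧ 3*e - 8 ≠ -5 must hold; in canonical form it is e + (4/3)*val > -3 ∧ 3*e ≠ 3.
Before val := val + 3*e - 8: 5*e + (4/3)*val > 23/3 ∧ 3*e ≠ 3
Before skip: 5*e + (4/3)*val > 23/3 ∧ 3*e ≠ 3
The weakest precondition is 5*e + (4/3)*val > 23/3 ∧ 3*e ≠ 3.
Check whether (4/3)*val > -37/3 ∧ e = 4 implies it.
Every state satisfying the precondition satisfies the weakest precondition: the implication holds.
Answer: valid


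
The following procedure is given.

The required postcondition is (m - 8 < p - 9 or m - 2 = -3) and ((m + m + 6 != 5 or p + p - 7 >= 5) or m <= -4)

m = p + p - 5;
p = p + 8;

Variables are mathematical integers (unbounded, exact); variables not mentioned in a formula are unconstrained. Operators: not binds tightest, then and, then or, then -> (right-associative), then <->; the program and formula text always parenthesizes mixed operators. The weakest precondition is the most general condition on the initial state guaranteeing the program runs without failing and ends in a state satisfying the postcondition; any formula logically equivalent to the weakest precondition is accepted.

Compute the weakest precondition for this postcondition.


Working backward. After the program, the postcondition (m - 8 < p - 9 or m - 2 = -3) and ((m + m + 6 != 5 or p + p - 7 >= 5) or m <= -4) must hold; in canonical form it is (m < p - 1 or m = -1) and (2*m != -1 or 2*p >= 12 or m <= -4).
Before p := p + 8: (m < p + 7 or m = -1) and (2*m != -1 or 2*p >= -4 or m <= -4)
Before m := p + p - 5: (p < 12 or 2*p = 4) and (4*p != 9 or 2*p >= -4 or 2*p <= 1)
Answer: WP = (p < 12 or 2*p = 4) and (4*p != 9 or 2*p >= -4 or 2*p <= 1)


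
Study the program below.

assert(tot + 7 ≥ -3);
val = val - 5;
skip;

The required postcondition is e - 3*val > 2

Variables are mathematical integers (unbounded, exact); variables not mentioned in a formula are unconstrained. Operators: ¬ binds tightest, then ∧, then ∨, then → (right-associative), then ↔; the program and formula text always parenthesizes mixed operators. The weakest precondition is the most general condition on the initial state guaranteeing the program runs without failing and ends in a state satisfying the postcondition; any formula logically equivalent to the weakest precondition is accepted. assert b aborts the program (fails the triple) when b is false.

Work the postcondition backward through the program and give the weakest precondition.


Working backward. After the program, the postcondition e - 3*val > 2 must hold; in canonical form it is e > 3*val + 2.
Before skip: e > 3*val + 2
Before val := val - 5: e > 3*val - 13
Before assert tot + 7 ≥ -3: tot ≥ -10 ∧ e > 3*val - 13
Answer: WP = tot ≥ -10 ∧ e > 3*val - 13
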